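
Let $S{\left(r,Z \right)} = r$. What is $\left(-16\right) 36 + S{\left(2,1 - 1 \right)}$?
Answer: $-574$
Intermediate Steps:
$\left(-16\right) 36 + S{\left(2,1 - 1 \right)} = \left(-16\right) 36 + 2 = -576 + 2 = -574$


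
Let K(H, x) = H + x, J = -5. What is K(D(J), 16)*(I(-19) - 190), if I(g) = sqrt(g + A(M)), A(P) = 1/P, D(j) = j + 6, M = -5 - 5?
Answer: -3230 + 17*I*sqrt(1910)/10 ≈ -3230.0 + 74.296*I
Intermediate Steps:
M = -10
D(j) = 6 + j
I(g) = sqrt(-1/10 + g) (I(g) = sqrt(g + 1/(-10)) = sqrt(g - 1/10) = sqrt(-1/10 + g))
K(D(J), 16)*(I(-19) - 190) = ((6 - 5) + 16)*(sqrt(-10 + 100*(-19))/10 - 190) = (1 + 16)*(sqrt(-10 - 1900)/10 - 190) = 17*(sqrt(-1910)/10 - 190) = 17*((I*sqrt(1910))/10 - 190) = 17*(I*sqrt(1910)/10 - 190) = 17*(-190 + I*sqrt(1910)/10) = -3230 + 17*I*sqrt(1910)/10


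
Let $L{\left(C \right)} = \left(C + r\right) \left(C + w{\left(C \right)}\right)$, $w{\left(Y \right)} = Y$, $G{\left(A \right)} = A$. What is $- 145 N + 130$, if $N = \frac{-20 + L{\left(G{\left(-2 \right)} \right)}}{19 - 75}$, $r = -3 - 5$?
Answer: $\frac{2545}{14} \approx 181.79$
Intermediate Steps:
$r = -8$ ($r = -3 - 5 = -8$)
$L{\left(C \right)} = 2 C \left(-8 + C\right)$ ($L{\left(C \right)} = \left(C - 8\right) \left(C + C\right) = \left(-8 + C\right) 2 C = 2 C \left(-8 + C\right)$)
$N = - \frac{5}{14}$ ($N = \frac{-20 + 2 \left(-2\right) \left(-8 - 2\right)}{19 - 75} = \frac{-20 + 2 \left(-2\right) \left(-10\right)}{-56} = \left(-20 + 40\right) \left(- \frac{1}{56}\right) = 20 \left(- \frac{1}{56}\right) = - \frac{5}{14} \approx -0.35714$)
$- 145 N + 130 = \left(-145\right) \left(- \frac{5}{14}\right) + 130 = \frac{725}{14} + 130 = \frac{2545}{14}$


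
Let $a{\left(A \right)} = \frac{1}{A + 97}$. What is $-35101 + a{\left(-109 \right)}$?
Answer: $- \frac{421213}{12} \approx -35101.0$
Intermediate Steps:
$a{\left(A \right)} = \frac{1}{97 + A}$
$-35101 + a{\left(-109 \right)} = -35101 + \frac{1}{97 - 109} = -35101 + \frac{1}{-12} = -35101 - \frac{1}{12} = - \frac{421213}{12}$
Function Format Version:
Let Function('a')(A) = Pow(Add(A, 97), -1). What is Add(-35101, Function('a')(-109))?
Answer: Rational(-421213, 12) ≈ -35101.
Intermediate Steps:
Function('a')(A) = Pow(Add(97, A), -1)
Add(-35101, Function('a')(-109)) = Add(-35101, Pow(Add(97, -109), -1)) = Add(-35101, Pow(-12, -1)) = Add(-35101, Rational(-1, 12)) = Rational(-421213, 12)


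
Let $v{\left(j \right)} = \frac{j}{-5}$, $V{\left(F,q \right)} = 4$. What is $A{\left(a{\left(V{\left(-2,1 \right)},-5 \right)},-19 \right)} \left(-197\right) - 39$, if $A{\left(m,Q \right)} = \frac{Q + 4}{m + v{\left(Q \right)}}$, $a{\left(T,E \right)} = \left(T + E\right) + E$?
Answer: $- \frac{15204}{11} \approx -1382.2$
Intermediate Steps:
$v{\left(j \right)} = - \frac{j}{5}$ ($v{\left(j \right)} = j \left(- \frac{1}{5}\right) = - \frac{j}{5}$)
$a{\left(T,E \right)} = T + 2 E$ ($a{\left(T,E \right)} = \left(E + T\right) + E = T + 2 E$)
$A{\left(m,Q \right)} = \frac{4 + Q}{m - \frac{Q}{5}}$ ($A{\left(m,Q \right)} = \frac{Q + 4}{m - \frac{Q}{5}} = \frac{4 + Q}{m - \frac{Q}{5}}$)
$A{\left(a{\left(V{\left(-2,1 \right)},-5 \right)},-19 \right)} \left(-197\right) - 39 = \frac{5 \left(4 - 19\right)}{\left(-1\right) \left(-19\right) + 5 \left(4 + 2 \left(-5\right)\right)} \left(-197\right) - 39 = 5 \frac{1}{19 + 5 \left(4 - 10\right)} \left(-15\right) \left(-197\right) - 39 = 5 \frac{1}{19 + 5 \left(-6\right)} \left(-15\right) \left(-197\right) - 39 = 5 \frac{1}{19 - 30} \left(-15\right) \left(-197\right) - 39 = 5 \frac{1}{-11} \left(-15\right) \left(-197\right) - 39 = 5 \left(- \frac{1}{11}\right) \left(-15\right) \left(-197\right) - 39 = \frac{75}{11} \left(-197\right) - 39 = - \frac{14775}{11} - 39 = - \frac{15204}{11}$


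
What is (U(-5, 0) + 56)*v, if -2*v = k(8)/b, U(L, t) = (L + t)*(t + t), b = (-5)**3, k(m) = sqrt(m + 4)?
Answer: 56*sqrt(3)/125 ≈ 0.77596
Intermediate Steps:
k(m) = sqrt(4 + m)
b = -125
U(L, t) = 2*t*(L + t) (U(L, t) = (L + t)*(2*t) = 2*t*(L + t))
v = sqrt(3)/125 (v = -sqrt(4 + 8)/(2*(-125)) = -sqrt(12)*(-1)/(2*125) = -2*sqrt(3)*(-1)/(2*125) = -(-1)*sqrt(3)/125 = sqrt(3)/125 ≈ 0.013856)
(U(-5, 0) + 56)*v = (2*0*(-5 + 0) + 56)*(sqrt(3)/125) = (2*0*(-5) + 56)*(sqrt(3)/125) = (0 + 56)*(sqrt(3)/125) = 56*(sqrt(3)/125) = 56*sqrt(3)/125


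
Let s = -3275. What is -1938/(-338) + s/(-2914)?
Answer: 3377141/492466 ≈ 6.8576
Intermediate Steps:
-1938/(-338) + s/(-2914) = -1938/(-338) - 3275/(-2914) = -1938*(-1/338) - 3275*(-1/2914) = 969/169 + 3275/2914 = 3377141/492466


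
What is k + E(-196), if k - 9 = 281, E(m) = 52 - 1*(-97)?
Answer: 439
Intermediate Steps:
E(m) = 149 (E(m) = 52 + 97 = 149)
k = 290 (k = 9 + 281 = 290)
k + E(-196) = 290 + 149 = 439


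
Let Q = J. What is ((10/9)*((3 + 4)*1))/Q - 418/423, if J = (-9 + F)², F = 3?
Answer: -5879/7614 ≈ -0.77213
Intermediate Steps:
J = 36 (J = (-9 + 3)² = (-6)² = 36)
Q = 36
((10/9)*((3 + 4)*1))/Q - 418/423 = ((10/9)*((3 + 4)*1))/36 - 418/423 = ((10*(⅑))*(7*1))*(1/36) - 418*1/423 = ((10/9)*7)*(1/36) - 418/423 = (70/9)*(1/36) - 418/423 = 35/162 - 418/423 = -5879/7614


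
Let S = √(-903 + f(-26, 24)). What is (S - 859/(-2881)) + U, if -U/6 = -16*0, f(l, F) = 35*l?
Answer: 859/2881 + 7*I*√37 ≈ 0.29816 + 42.579*I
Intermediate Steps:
S = 7*I*√37 (S = √(-903 + 35*(-26)) = √(-903 - 910) = √(-1813) = 7*I*√37 ≈ 42.579*I)
U = 0 (U = -(-96)*0 = -6*0 = 0)
(S - 859/(-2881)) + U = (7*I*√37 - 859/(-2881)) + 0 = (7*I*√37 - 859*(-1/2881)) + 0 = (7*I*√37 + 859/2881) + 0 = (859/2881 + 7*I*√37) + 0 = 859/2881 + 7*I*√37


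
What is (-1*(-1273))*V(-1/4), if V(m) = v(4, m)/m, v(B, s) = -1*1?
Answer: 5092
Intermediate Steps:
v(B, s) = -1
V(m) = -1/m
(-1*(-1273))*V(-1/4) = (-1*(-1273))*(-1/((-1/4))) = 1273*(-1/((-1*1/4))) = 1273*(-1/(-1/4)) = 1273*(-1*(-4)) = 1273*4 = 5092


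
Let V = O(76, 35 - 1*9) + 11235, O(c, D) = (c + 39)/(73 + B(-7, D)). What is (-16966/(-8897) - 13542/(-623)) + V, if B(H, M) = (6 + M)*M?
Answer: 1613626987750/143321773 ≈ 11259.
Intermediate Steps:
B(H, M) = M*(6 + M)
O(c, D) = (39 + c)/(73 + D*(6 + D)) (O(c, D) = (c + 39)/(73 + D*(6 + D)) = (39 + c)/(73 + D*(6 + D)))
V = 2033558/181 (V = (39 + 76)/(73 + (35 - 1*9)*(6 + (35 - 1*9))) + 11235 = 115/(73 + (35 - 9)*(6 + (35 - 9))) + 11235 = 115/(73 + 26*(6 + 26)) + 11235 = 115/(73 + 26*32) + 11235 = 115/(73 + 832) + 11235 = 115/905 + 11235 = (1/905)*115 + 11235 = 23/181 + 11235 = 2033558/181 ≈ 11235.)
(-16966/(-8897) - 13542/(-623)) + V = (-16966/(-8897) - 13542/(-623)) + 2033558/181 = (-16966*(-1/8897) - 13542*(-1/623)) + 2033558/181 = (16966/8897 + 13542/623) + 2033558/181 = 18721856/791833 + 2033558/181 = 1613626987750/143321773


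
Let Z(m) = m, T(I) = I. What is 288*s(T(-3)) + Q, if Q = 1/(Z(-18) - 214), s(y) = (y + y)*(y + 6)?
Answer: -1202689/232 ≈ -5184.0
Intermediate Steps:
s(y) = 2*y*(6 + y) (s(y) = (2*y)*(6 + y) = 2*y*(6 + y))
Q = -1/232 (Q = 1/(-18 - 214) = 1/(-232) = -1/232 ≈ -0.0043103)
288*s(T(-3)) + Q = 288*(2*(-3)*(6 - 3)) - 1/232 = 288*(2*(-3)*3) - 1/232 = 288*(-18) - 1/232 = -5184 - 1/232 = -1202689/232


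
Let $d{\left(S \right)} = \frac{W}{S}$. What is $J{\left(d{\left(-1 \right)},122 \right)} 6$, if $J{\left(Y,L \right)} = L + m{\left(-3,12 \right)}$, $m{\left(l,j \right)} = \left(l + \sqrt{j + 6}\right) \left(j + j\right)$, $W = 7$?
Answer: $300 + 432 \sqrt{2} \approx 910.94$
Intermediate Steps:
$m{\left(l,j \right)} = 2 j \left(l + \sqrt{6 + j}\right)$ ($m{\left(l,j \right)} = \left(l + \sqrt{6 + j}\right) 2 j = 2 j \left(l + \sqrt{6 + j}\right)$)
$d{\left(S \right)} = \frac{7}{S}$
$J{\left(Y,L \right)} = -72 + L + 72 \sqrt{2}$ ($J{\left(Y,L \right)} = L + 2 \cdot 12 \left(-3 + \sqrt{6 + 12}\right) = L + 2 \cdot 12 \left(-3 + \sqrt{18}\right) = L + 2 \cdot 12 \left(-3 + 3 \sqrt{2}\right) = L - \left(72 - 72 \sqrt{2}\right) = -72 + L + 72 \sqrt{2}$)
$J{\left(d{\left(-1 \right)},122 \right)} 6 = \left(-72 + 122 + 72 \sqrt{2}\right) 6 = \left(50 + 72 \sqrt{2}\right) 6 = 300 + 432 \sqrt{2}$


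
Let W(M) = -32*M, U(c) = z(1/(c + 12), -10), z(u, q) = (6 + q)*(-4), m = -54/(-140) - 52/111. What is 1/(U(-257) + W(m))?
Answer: 3885/72448 ≈ 0.053625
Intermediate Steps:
m = -643/7770 (m = -54*(-1/140) - 52*1/111 = 27/70 - 52/111 = -643/7770 ≈ -0.082754)
z(u, q) = -24 - 4*q
U(c) = 16 (U(c) = -24 - 4*(-10) = -24 + 40 = 16)
1/(U(-257) + W(m)) = 1/(16 - 32*(-643/7770)) = 1/(16 + 10288/3885) = 1/(72448/3885) = 3885/72448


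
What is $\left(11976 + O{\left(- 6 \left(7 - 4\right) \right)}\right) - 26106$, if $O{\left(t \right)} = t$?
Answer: $-14148$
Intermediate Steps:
$\left(11976 + O{\left(- 6 \left(7 - 4\right) \right)}\right) - 26106 = \left(11976 - 6 \left(7 - 4\right)\right) - 26106 = \left(11976 - 18\right) - 26106 = 11958 - 26106 = -14148$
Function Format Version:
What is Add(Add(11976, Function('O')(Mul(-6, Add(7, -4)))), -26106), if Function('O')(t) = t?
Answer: -14148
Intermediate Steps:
Add(Add(11976, Function('O')(Mul(-6, Add(7, -4)))), -26106) = Add(Add(11976, Mul(-6, Add(7, -4))), -26106) = Add(Add(11976, Mul(-6, 3)), -26106) = Add(Add(11976, -18), -26106) = Add(11958, -26106) = -14148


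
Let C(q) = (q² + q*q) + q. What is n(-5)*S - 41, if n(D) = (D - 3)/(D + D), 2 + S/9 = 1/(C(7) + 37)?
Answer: -19649/355 ≈ -55.349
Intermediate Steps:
C(q) = q + 2*q² (C(q) = (q² + q²) + q = 2*q² + q = q + 2*q²)
S = -2547/142 (S = -18 + 9/(7*(1 + 2*7) + 37) = -18 + 9/(7*(1 + 14) + 37) = -18 + 9/(7*15 + 37) = -18 + 9/(105 + 37) = -18 + 9/142 = -2547/142 ≈ -17.937)
n(D) = (-3 + D)/(2*D) (n(D) = (-3 + D)/((2*D)) = (-3 + D)*(1/(2*D)) = (-3 + D)/(2*D))
n(-5)*S - 41 = ((½)*(-3 - 5)/(-5))*(-2547/142) - 41 = ((½)*(-⅕)*(-8))*(-2547/142) - 41 = (⅘)*(-2547/142) - 41 = -5094/355 - 41 = -19649/355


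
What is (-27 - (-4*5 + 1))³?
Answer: -512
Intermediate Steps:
(-27 - (-4*5 + 1))³ = (-27 - (-20 + 1))³ = (-27 - 1*(-19))³ = (-27 + 19)³ = (-8)³ = -512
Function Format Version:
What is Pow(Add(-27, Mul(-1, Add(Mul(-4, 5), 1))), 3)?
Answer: -512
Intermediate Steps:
Pow(Add(-27, Mul(-1, Add(Mul(-4, 5), 1))), 3) = Pow(Add(-27, Mul(-1, Add(-20, 1))), 3) = Pow(Add(-27, Mul(-1, -19)), 3) = Pow(Add(-27, 19), 3) = Pow(-8, 3) = -512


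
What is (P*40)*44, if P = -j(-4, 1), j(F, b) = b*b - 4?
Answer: 5280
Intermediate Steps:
j(F, b) = -4 + b² (j(F, b) = b² - 4 = -4 + b²)
P = 3 (P = -(-4 + 1²) = -(-4 + 1) = -1*(-3) = 3)
(P*40)*44 = (3*40)*44 = 120*44 = 5280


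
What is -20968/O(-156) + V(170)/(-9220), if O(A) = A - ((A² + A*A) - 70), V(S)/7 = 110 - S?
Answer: 5345083/11238719 ≈ 0.47560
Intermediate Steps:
V(S) = 770 - 7*S (V(S) = 7*(110 - S) = 770 - 7*S)
O(A) = 70 + A - 2*A² (O(A) = A - ((A² + A²) - 70) = A - (2*A² - 70) = A - (-70 + 2*A²) = A + (70 - 2*A²) = 70 + A - 2*A²)
-20968/O(-156) + V(170)/(-9220) = -20968/(70 - 156 - 2*(-156)²) + (770 - 7*170)/(-9220) = -20968/(70 - 156 - 2*24336) + (770 - 1190)*(-1/9220) = -20968/(70 - 156 - 48672) - 420*(-1/9220) = -20968/(-48758) + 21/461 = -20968*(-1/48758) + 21/461 = 10484/24379 + 21/461 = 5345083/11238719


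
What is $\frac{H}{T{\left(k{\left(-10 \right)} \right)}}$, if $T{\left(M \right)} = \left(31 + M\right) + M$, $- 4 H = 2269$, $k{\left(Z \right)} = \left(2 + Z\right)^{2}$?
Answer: $- \frac{2269}{636} \approx -3.5676$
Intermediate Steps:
$H = - \frac{2269}{4}$ ($H = \left(- \frac{1}{4}\right) 2269 = - \frac{2269}{4} \approx -567.25$)
$T{\left(M \right)} = 31 + 2 M$
$\frac{H}{T{\left(k{\left(-10 \right)} \right)}} = - \frac{2269}{4 \left(31 + 2 \left(2 - 10\right)^{2}\right)} = - \frac{2269}{4 \left(31 + 2 \left(-8\right)^{2}\right)} = - \frac{2269}{4 \left(31 + 2 \cdot 64\right)} = - \frac{2269}{4 \left(31 + 128\right)} = - \frac{2269}{4 \cdot 159} = \left(- \frac{2269}{4}\right) \frac{1}{159} = - \frac{2269}{636}$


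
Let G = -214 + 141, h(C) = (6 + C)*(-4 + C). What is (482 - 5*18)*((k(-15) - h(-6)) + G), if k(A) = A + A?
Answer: -40376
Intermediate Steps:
k(A) = 2*A
h(C) = (-4 + C)*(6 + C)
G = -73
(482 - 5*18)*((k(-15) - h(-6)) + G) = (482 - 5*18)*((2*(-15) - (-24 + (-6)**2 + 2*(-6))) - 73) = (482 - 90)*((-30 - (-24 + 36 - 12)) - 73) = 392*((-30 - 1*0) - 73) = 392*((-30 + 0) - 73) = 392*(-30 - 73) = 392*(-103) = -40376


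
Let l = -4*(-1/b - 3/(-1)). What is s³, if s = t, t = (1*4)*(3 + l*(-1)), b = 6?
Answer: 5088448/27 ≈ 1.8846e+5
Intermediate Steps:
l = -34/3 (l = -4*(-1/6 - 3/(-1)) = -4*(-1*⅙ - 3*(-1)) = -4*(-⅙ + 3) = -4*17/6 = -34/3 ≈ -11.333)
t = 172/3 (t = (1*4)*(3 - 34/3*(-1)) = 4*(3 + 34/3) = 4*(43/3) = 172/3 ≈ 57.333)
s = 172/3 ≈ 57.333
s³ = (172/3)³ = 5088448/27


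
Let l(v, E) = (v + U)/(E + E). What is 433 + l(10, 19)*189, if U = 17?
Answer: 21557/38 ≈ 567.29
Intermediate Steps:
l(v, E) = (17 + v)/(2*E) (l(v, E) = (v + 17)/(E + E) = (17 + v)/((2*E)) = (17 + v)*(1/(2*E)) = (17 + v)/(2*E))
433 + l(10, 19)*189 = 433 + ((½)*(17 + 10)/19)*189 = 433 + ((½)*(1/19)*27)*189 = 433 + (27/38)*189 = 433 + 5103/38 = 21557/38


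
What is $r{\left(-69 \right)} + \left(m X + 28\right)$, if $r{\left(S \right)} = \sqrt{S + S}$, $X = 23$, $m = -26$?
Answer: $-570 + i \sqrt{138} \approx -570.0 + 11.747 i$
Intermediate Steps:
$r{\left(S \right)} = \sqrt{2} \sqrt{S}$ ($r{\left(S \right)} = \sqrt{2 S} = \sqrt{2} \sqrt{S}$)
$r{\left(-69 \right)} + \left(m X + 28\right) = \sqrt{2} \sqrt{-69} + \left(\left(-26\right) 23 + 28\right) = \sqrt{2} i \sqrt{69} + \left(-598 + 28\right) = i \sqrt{138} - 570 = -570 + i \sqrt{138}$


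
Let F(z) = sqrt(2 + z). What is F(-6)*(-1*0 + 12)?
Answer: 24*I ≈ 24.0*I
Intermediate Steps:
F(-6)*(-1*0 + 12) = sqrt(2 - 6)*(-1*0 + 12) = sqrt(-4)*(0 + 12) = (2*I)*12 = 24*I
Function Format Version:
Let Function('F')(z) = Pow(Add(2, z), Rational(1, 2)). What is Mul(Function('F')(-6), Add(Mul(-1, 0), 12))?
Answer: Mul(24, I) ≈ Mul(24.000, I)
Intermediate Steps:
Mul(Function('F')(-6), Add(Mul(-1, 0), 12)) = Mul(Pow(Add(2, -6), Rational(1, 2)), Add(Mul(-1, 0), 12)) = Mul(Pow(-4, Rational(1, 2)), Add(0, 12)) = Mul(Mul(2, I), 12) = Mul(24, I)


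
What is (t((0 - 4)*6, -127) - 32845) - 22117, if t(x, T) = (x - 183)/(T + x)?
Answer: -8299055/151 ≈ -54961.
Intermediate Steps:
t(x, T) = (-183 + x)/(T + x)
(t((0 - 4)*6, -127) - 32845) - 22117 = ((-183 + (0 - 4)*6)/(-127 + (0 - 4)*6) - 32845) - 22117 = ((-183 - 4*6)/(-127 - 4*6) - 32845) - 22117 = ((-183 - 24)/(-127 - 24) - 32845) - 22117 = (-207/(-151) - 32845) - 22117 = (-1/151*(-207) - 32845) - 22117 = (207/151 - 32845) - 22117 = -4959388/151 - 22117 = -8299055/151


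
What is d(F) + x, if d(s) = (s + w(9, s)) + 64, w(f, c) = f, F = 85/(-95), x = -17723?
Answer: -335367/19 ≈ -17651.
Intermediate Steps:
F = -17/19 (F = 85*(-1/95) = -17/19 ≈ -0.89474)
d(s) = 73 + s (d(s) = (s + 9) + 64 = (9 + s) + 64 = 73 + s)
d(F) + x = (73 - 17/19) - 17723 = 1370/19 - 17723 = -335367/19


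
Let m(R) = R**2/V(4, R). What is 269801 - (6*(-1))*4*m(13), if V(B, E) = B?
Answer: 270815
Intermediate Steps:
m(R) = R**2/4
269801 - (6*(-1))*4*m(13) = 269801 - (6*(-1))*4*(1/4)*13**2 = 269801 - (-6*4)*(1/4)*169 = 269801 - (-24)*169/4 = 269801 - 1*(-1014) = 269801 + 1014 = 270815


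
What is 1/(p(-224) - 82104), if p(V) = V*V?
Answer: -1/31928 ≈ -3.1320e-5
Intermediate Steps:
p(V) = V²
1/(p(-224) - 82104) = 1/((-224)² - 82104) = 1/(50176 - 82104) = 1/(-31928) = -1/31928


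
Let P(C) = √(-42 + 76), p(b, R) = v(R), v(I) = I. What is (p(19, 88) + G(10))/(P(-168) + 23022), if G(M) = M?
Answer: 1128078/265006225 - 49*√34/265006225 ≈ 0.0042557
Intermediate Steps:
p(b, R) = R
P(C) = √34
(p(19, 88) + G(10))/(P(-168) + 23022) = (88 + 10)/(√34 + 23022) = 98/(23022 + √34)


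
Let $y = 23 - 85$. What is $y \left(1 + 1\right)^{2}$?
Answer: $-248$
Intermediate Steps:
$y = -62$ ($y = 23 - 85 = -62$)
$y \left(1 + 1\right)^{2} = - 62 \left(1 + 1\right)^{2} = - 62 \cdot 2^{2} = \left(-62\right) 4 = -248$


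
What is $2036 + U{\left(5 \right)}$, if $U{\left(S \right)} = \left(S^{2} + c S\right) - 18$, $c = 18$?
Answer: $2133$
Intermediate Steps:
$U{\left(S \right)} = -18 + S^{2} + 18 S$ ($U{\left(S \right)} = \left(S^{2} + 18 S\right) - 18 = -18 + S^{2} + 18 S$)
$2036 + U{\left(5 \right)} = 2036 + \left(-18 + 5^{2} + 18 \cdot 5\right) = 2036 + \left(-18 + 25 + 90\right) = 2036 + 97 = 2133$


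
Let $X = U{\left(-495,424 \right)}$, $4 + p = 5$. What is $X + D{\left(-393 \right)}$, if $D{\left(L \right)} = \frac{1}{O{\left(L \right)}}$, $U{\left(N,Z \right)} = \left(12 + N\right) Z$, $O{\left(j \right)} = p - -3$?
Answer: $- \frac{819167}{4} \approx -2.0479 \cdot 10^{5}$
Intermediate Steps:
$p = 1$ ($p = -4 + 5 = 1$)
$O{\left(j \right)} = 4$ ($O{\left(j \right)} = 1 - -3 = 1 + 3 = 4$)
$U{\left(N,Z \right)} = Z \left(12 + N\right)$
$X = -204792$ ($X = 424 \left(12 - 495\right) = 424 \left(-483\right) = -204792$)
$D{\left(L \right)} = \frac{1}{4}$
$X + D{\left(-393 \right)} = -204792 + \frac{1}{4} = - \frac{819167}{4}$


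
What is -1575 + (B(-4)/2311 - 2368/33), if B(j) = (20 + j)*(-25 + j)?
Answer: -125601985/76263 ≈ -1647.0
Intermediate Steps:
B(j) = (-25 + j)*(20 + j)
-1575 + (B(-4)/2311 - 2368/33) = -1575 + ((-500 + (-4)² - 5*(-4))/2311 - 2368/33) = -1575 + ((-500 + 16 + 20)*(1/2311) - 2368*1/33) = -1575 + (-464*1/2311 - 2368/33) = -1575 + (-464/2311 - 2368/33) = -1575 - 5487760/76263 = -125601985/76263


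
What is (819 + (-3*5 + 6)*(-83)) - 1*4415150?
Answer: -4413584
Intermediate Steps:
(819 + (-3*5 + 6)*(-83)) - 1*4415150 = (819 + (-15 + 6)*(-83)) - 4415150 = (819 - 9*(-83)) - 4415150 = (819 + 747) - 4415150 = 1566 - 4415150 = -4413584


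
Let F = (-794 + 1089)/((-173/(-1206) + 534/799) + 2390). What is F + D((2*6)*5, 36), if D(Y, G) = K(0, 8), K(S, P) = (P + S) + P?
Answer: 37144610486/2303771891 ≈ 16.123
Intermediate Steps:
K(S, P) = S + 2*P
D(Y, G) = 16 (D(Y, G) = 0 + 2*8 = 0 + 16 = 16)
F = 284260230/2303771891 (F = 295/((-173*(-1/1206) + 534*(1/799)) + 2390) = 295/((173/1206 + 534/799) + 2390) = 295/(782231/963594 + 2390) = 295/(2303771891/963594) = 295*(963594/2303771891) = 284260230/2303771891 ≈ 0.12339)
F + D((2*6)*5, 36) = 284260230/2303771891 + 16 = 37144610486/2303771891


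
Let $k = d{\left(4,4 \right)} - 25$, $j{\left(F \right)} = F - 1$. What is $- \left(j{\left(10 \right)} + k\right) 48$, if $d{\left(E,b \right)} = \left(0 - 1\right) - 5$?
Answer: $1056$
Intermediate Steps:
$j{\left(F \right)} = -1 + F$ ($j{\left(F \right)} = F - 1 = -1 + F$)
$d{\left(E,b \right)} = -6$ ($d{\left(E,b \right)} = -1 - 5 = -6$)
$k = -31$ ($k = -6 - 25 = -31$)
$- \left(j{\left(10 \right)} + k\right) 48 = - \left(\left(-1 + 10\right) - 31\right) 48 = - \left(9 - 31\right) 48 = - \left(-22\right) 48 = \left(-1\right) \left(-1056\right) = 1056$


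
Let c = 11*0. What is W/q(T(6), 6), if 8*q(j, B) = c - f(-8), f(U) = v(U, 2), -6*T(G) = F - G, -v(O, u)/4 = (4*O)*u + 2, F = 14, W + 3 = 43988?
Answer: -43985/31 ≈ -1418.9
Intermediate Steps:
W = 43985 (W = -3 + 43988 = 43985)
v(O, u) = -8 - 16*O*u (v(O, u) = -4*((4*O)*u + 2) = -4*(4*O*u + 2) = -4*(2 + 4*O*u) = -8 - 16*O*u)
c = 0
T(G) = -7/3 + G/6 (T(G) = -(14 - G)/6 = -7/3 + G/6)
f(U) = -8 - 32*U (f(U) = -8 - 16*U*2 = -8 - 32*U)
q(j, B) = -31 (q(j, B) = (0 - (-8 - 32*(-8)))/8 = (0 - (-8 + 256))/8 = (0 - 1*248)/8 = (0 - 248)/8 = (⅛)*(-248) = -31)
W/q(T(6), 6) = 43985/(-31) = 43985*(-1/31) = -43985/31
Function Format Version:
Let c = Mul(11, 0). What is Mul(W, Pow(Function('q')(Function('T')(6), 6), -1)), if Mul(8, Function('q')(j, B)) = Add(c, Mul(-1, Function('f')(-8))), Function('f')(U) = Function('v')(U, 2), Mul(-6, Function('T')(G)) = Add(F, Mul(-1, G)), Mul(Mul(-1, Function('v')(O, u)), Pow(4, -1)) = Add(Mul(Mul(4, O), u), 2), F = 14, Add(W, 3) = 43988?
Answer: Rational(-43985, 31) ≈ -1418.9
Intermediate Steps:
W = 43985 (W = Add(-3, 43988) = 43985)
Function('v')(O, u) = Add(-8, Mul(-16, O, u)) (Function('v')(O, u) = Mul(-4, Add(Mul(Mul(4, O), u), 2)) = Mul(-4, Add(Mul(4, O, u), 2)) = Mul(-4, Add(2, Mul(4, O, u))) = Add(-8, Mul(-16, O, u)))
c = 0
Function('T')(G) = Add(Rational(-7, 3), Mul(Rational(1, 6), G)) (Function('T')(G) = Mul(Rational(-1, 6), Add(14, Mul(-1, G))) = Add(Rational(-7, 3), Mul(Rational(1, 6), G)))
Function('f')(U) = Add(-8, Mul(-32, U)) (Function('f')(U) = Add(-8, Mul(-16, U, 2)) = Add(-8, Mul(-32, U)))
Function('q')(j, B) = -31 (Function('q')(j, B) = Mul(Rational(1, 8), Add(0, Mul(-1, Add(-8, Mul(-32, -8))))) = Mul(Rational(1, 8), Add(0, Mul(-1, Add(-8, 256)))) = Mul(Rational(1, 8), Add(0, Mul(-1, 248))) = Mul(Rational(1, 8), Add(0, -248)) = Mul(Rational(1, 8), -248) = -31)
Mul(W, Pow(Function('q')(Function('T')(6), 6), -1)) = Mul(43985, Pow(-31, -1)) = Mul(43985, Rational(-1, 31)) = Rational(-43985, 31)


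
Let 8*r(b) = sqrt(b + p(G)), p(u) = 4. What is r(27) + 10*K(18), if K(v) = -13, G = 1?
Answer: -130 + sqrt(31)/8 ≈ -129.30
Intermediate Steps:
r(b) = sqrt(4 + b)/8 (r(b) = sqrt(b + 4)/8 = sqrt(4 + b)/8)
r(27) + 10*K(18) = sqrt(4 + 27)/8 + 10*(-13) = sqrt(31)/8 - 130 = -130 + sqrt(31)/8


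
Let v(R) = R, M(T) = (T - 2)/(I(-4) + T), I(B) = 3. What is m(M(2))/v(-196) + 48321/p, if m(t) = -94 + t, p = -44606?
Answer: -659744/1092847 ≈ -0.60369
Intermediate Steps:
M(T) = (-2 + T)/(3 + T) (M(T) = (T - 2)/(3 + T) = (-2 + T)/(3 + T))
m(M(2))/v(-196) + 48321/p = (-94 + (-2 + 2)/(3 + 2))/(-196) + 48321/(-44606) = (-94 + 0/5)*(-1/196) + 48321*(-1/44606) = (-94 + (⅕)*0)*(-1/196) - 48321/44606 = (-94 + 0)*(-1/196) - 48321/44606 = -94*(-1/196) - 48321/44606 = 47/98 - 48321/44606 = -659744/1092847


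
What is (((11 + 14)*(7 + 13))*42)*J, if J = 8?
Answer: 168000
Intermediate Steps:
(((11 + 14)*(7 + 13))*42)*J = (((11 + 14)*(7 + 13))*42)*8 = ((25*20)*42)*8 = (500*42)*8 = 21000*8 = 168000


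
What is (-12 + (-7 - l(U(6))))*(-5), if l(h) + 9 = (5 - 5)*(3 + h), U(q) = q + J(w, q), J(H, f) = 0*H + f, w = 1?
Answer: 50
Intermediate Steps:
J(H, f) = f (J(H, f) = 0 + f = f)
U(q) = 2*q (U(q) = q + q = 2*q)
l(h) = -9 (l(h) = -9 + (5 - 5)*(3 + h) = -9 + 0*(3 + h) = -9 + 0 = -9)
(-12 + (-7 - l(U(6))))*(-5) = (-12 + (-7 - 1*(-9)))*(-5) = (-12 + (-7 + 9))*(-5) = (-12 + 2)*(-5) = -10*(-5) = 50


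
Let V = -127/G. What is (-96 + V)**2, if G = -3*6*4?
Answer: 46036225/5184 ≈ 8880.4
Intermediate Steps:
G = -72 (G = -18*4 = -72)
V = 127/72 (V = -127/(-72) = -127*(-1/72) = 127/72 ≈ 1.7639)
(-96 + V)**2 = (-96 + 127/72)**2 = (-6785/72)**2 = 46036225/5184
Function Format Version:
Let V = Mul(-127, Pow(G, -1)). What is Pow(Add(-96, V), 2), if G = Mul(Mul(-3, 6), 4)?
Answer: Rational(46036225, 5184) ≈ 8880.4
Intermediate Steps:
G = -72 (G = Mul(-18, 4) = -72)
V = Rational(127, 72) (V = Mul(-127, Pow(-72, -1)) = Mul(-127, Rational(-1, 72)) = Rational(127, 72) ≈ 1.7639)
Pow(Add(-96, V), 2) = Pow(Add(-96, Rational(127, 72)), 2) = Pow(Rational(-6785, 72), 2) = Rational(46036225, 5184)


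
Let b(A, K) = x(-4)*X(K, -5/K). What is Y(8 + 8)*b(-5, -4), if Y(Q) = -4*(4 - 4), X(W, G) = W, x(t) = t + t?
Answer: 0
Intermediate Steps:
x(t) = 2*t
Y(Q) = 0 (Y(Q) = -4*0 = 0)
b(A, K) = -8*K (b(A, K) = (2*(-4))*K = -8*K)
Y(8 + 8)*b(-5, -4) = 0*(-8*(-4)) = 0*32 = 0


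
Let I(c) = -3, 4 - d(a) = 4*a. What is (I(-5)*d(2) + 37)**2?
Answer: 2401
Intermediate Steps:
d(a) = 4 - 4*a
(I(-5)*d(2) + 37)**2 = (-3*(4 - 4*2) + 37)**2 = (-3*(4 - 8) + 37)**2 = (-3*(-4) + 37)**2 = (12 + 37)**2 = 49**2 = 2401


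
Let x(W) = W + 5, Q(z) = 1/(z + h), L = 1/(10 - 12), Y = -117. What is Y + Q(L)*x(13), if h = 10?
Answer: -2187/19 ≈ -115.11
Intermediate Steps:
L = -1/2 (L = 1/(-2) = -1/2 ≈ -0.50000)
Q(z) = 1/(10 + z) (Q(z) = 1/(z + 10) = 1/(10 + z))
x(W) = 5 + W
Y + Q(L)*x(13) = -117 + (5 + 13)/(10 - 1/2) = -117 + 18/(19/2) = -117 + (2/19)*18 = -117 + 36/19 = -2187/19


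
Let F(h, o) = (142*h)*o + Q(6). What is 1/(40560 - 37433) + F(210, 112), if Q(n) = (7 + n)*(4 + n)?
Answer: 10444086191/3127 ≈ 3.3400e+6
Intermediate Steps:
Q(n) = (4 + n)*(7 + n)
F(h, o) = 130 + 142*h*o (F(h, o) = (142*h)*o + (28 + 6² + 11*6) = 142*h*o + (28 + 36 + 66) = 142*h*o + 130 = 130 + 142*h*o)
1/(40560 - 37433) + F(210, 112) = 1/(40560 - 37433) + (130 + 142*210*112) = 1/3127 + (130 + 3339840) = 1/3127 + 3339970 = 10444086191/3127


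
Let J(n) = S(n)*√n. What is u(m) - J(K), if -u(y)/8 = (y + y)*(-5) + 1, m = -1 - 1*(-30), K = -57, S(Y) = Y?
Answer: 2312 + 57*I*√57 ≈ 2312.0 + 430.34*I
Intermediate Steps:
J(n) = n^(3/2) (J(n) = n*√n = n^(3/2))
m = 29 (m = -1 + 30 = 29)
u(y) = -8 + 80*y (u(y) = -8*((y + y)*(-5) + 1) = -8*((2*y)*(-5) + 1) = -8*(-10*y + 1) = -8*(1 - 10*y) = -8 + 80*y)
u(m) - J(K) = (-8 + 80*29) - (-57)^(3/2) = (-8 + 2320) - (-57)*I*√57 = 2312 + 57*I*√57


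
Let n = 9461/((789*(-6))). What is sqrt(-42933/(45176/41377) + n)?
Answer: I*sqrt(12490335313128564830)/17821932 ≈ 198.3*I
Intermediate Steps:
n = -9461/4734 (n = 9461/(-4734) = 9461*(-1/4734) = -9461/4734 ≈ -1.9985)
sqrt(-42933/(45176/41377) + n) = sqrt(-42933/(45176/41377) - 9461/4734) = sqrt(-42933/(45176*(1/41377)) - 9461/4734) = sqrt(-42933/45176/41377 - 9461/4734) = sqrt(-42933*41377/45176 - 9461/4734) = sqrt(-1776438741/45176 - 9461/4734) = sqrt(-4205044205015/106931592) = I*sqrt(12490335313128564830)/17821932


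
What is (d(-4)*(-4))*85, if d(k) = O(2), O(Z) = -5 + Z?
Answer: 1020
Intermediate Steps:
d(k) = -3 (d(k) = -5 + 2 = -3)
(d(-4)*(-4))*85 = -3*(-4)*85 = 12*85 = 1020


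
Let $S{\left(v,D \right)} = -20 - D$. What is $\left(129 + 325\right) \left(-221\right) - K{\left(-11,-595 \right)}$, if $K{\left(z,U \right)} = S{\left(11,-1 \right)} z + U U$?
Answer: $-454568$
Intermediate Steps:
$K{\left(z,U \right)} = U^{2} - 19 z$ ($K{\left(z,U \right)} = \left(-20 - -1\right) z + U U = \left(-20 + 1\right) z + U^{2} = - 19 z + U^{2} = U^{2} - 19 z$)
$\left(129 + 325\right) \left(-221\right) - K{\left(-11,-595 \right)} = \left(129 + 325\right) \left(-221\right) - \left(\left(-595\right)^{2} - -209\right) = 454 \left(-221\right) - \left(354025 + 209\right) = -100334 - 354234 = -454568$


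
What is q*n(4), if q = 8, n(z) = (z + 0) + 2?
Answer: 48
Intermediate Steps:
n(z) = 2 + z (n(z) = z + 2 = 2 + z)
q*n(4) = 8*(2 + 4) = 8*6 = 48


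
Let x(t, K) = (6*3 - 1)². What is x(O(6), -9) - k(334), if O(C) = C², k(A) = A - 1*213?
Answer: 168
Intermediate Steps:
k(A) = -213 + A (k(A) = A - 213 = -213 + A)
x(t, K) = 289 (x(t, K) = (18 - 1)² = 17² = 289)
x(O(6), -9) - k(334) = 289 - (-213 + 334) = 289 - 1*121 = 289 - 121 = 168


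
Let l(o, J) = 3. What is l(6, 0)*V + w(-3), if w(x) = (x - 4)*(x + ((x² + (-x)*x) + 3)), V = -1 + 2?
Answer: 3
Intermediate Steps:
V = 1
w(x) = (-4 + x)*(3 + x) (w(x) = (-4 + x)*(x + ((x² - x²) + 3)) = (-4 + x)*(x + (0 + 3)) = (-4 + x)*(x + 3) = (-4 + x)*(3 + x))
l(6, 0)*V + w(-3) = 3*1 + (-12 + (-3)² - 1*(-3)) = 3 + (-12 + 9 + 3) = 3 + 0 = 3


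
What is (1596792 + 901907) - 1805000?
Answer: 693699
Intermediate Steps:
(1596792 + 901907) - 1805000 = 2498699 - 1805000 = 693699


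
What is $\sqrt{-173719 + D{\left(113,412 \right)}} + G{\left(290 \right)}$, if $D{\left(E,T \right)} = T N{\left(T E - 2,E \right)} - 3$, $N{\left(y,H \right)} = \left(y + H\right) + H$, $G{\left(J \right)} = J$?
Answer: $290 + 9 \sqrt{235798} \approx 4660.3$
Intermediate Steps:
$N{\left(y,H \right)} = y + 2 H$ ($N{\left(y,H \right)} = \left(H + y\right) + H = y + 2 H$)
$D{\left(E,T \right)} = -3 + T \left(-2 + 2 E + E T\right)$ ($D{\left(E,T \right)} = T \left(\left(T E - 2\right) + 2 E\right) - 3 = T \left(\left(E T - 2\right) + 2 E\right) - 3 = T \left(\left(-2 + E T\right) + 2 E\right) - 3 = T \left(-2 + 2 E + E T\right) - 3 = -3 + T \left(-2 + 2 E + E T\right)$)
$\sqrt{-173719 + D{\left(113,412 \right)}} + G{\left(290 \right)} = \sqrt{-173719 - \left(3 - 412 \left(-2 + 2 \cdot 113 + 113 \cdot 412\right)\right)} + 290 = \sqrt{-173719 - \left(3 - 412 \left(-2 + 226 + 46556\right)\right)} + 290 = \sqrt{-173719 + \left(-3 + 412 \cdot 46780\right)} + 290 = \sqrt{-173719 + \left(-3 + 19273360\right)} + 290 = \sqrt{-173719 + 19273357} + 290 = \sqrt{19099638} + 290 = 9 \sqrt{235798} + 290 = 290 + 9 \sqrt{235798}$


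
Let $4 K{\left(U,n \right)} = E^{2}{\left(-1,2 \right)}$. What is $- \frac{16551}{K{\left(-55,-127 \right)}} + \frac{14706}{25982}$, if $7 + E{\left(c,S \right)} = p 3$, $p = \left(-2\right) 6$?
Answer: $- \frac{846460467}{24020359} \approx -35.239$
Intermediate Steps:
$p = -12$
$E{\left(c,S \right)} = -43$ ($E{\left(c,S \right)} = -7 - 36 = -43$)
$K{\left(U,n \right)} = \frac{1849}{4}$ ($K{\left(U,n \right)} = \frac{\left(-43\right)^{2}}{4} = \frac{1}{4} \cdot 1849 = \frac{1849}{4}$)
$- \frac{16551}{K{\left(-55,-127 \right)}} + \frac{14706}{25982} = - \frac{16551}{\frac{1849}{4}} + \frac{14706}{25982} = \left(-16551\right) \frac{4}{1849} + 14706 \cdot \frac{1}{25982} = - \frac{66204}{1849} + \frac{7353}{12991} = - \frac{846460467}{24020359}$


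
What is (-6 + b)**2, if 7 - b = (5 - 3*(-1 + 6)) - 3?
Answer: 196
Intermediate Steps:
b = 20 (b = 7 - ((5 - 3*(-1 + 6)) - 3) = 7 - ((5 - 3*5) - 3) = 7 - ((5 - 15) - 3) = 7 - (-10 - 3) = 7 - 1*(-13) = 7 + 13 = 20)
(-6 + b)**2 = (-6 + 20)**2 = 14**2 = 196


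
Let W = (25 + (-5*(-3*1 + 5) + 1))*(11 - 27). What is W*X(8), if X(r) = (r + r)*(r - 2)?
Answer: -24576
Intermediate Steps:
X(r) = 2*r*(-2 + r) (X(r) = (2*r)*(-2 + r) = 2*r*(-2 + r))
W = -256 (W = (25 + (-5*(-3 + 5) + 1))*(-16) = (25 + (-5*2 + 1))*(-16) = (25 + (-10 + 1))*(-16) = (25 - 9)*(-16) = 16*(-16) = -256)
W*X(8) = -512*8*(-2 + 8) = -512*8*6 = -256*96 = -24576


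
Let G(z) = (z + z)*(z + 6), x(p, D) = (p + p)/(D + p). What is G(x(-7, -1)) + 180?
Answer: 1657/8 ≈ 207.13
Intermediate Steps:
x(p, D) = 2*p/(D + p) (x(p, D) = (2*p)/(D + p) = 2*p/(D + p))
G(z) = 2*z*(6 + z) (G(z) = (2*z)*(6 + z) = 2*z*(6 + z))
G(x(-7, -1)) + 180 = 2*(2*(-7)/(-1 - 7))*(6 + 2*(-7)/(-1 - 7)) + 180 = 2*(2*(-7)/(-8))*(6 + 2*(-7)/(-8)) + 180 = 2*(2*(-7)*(-⅛))*(6 + 2*(-7)*(-⅛)) + 180 = 2*(7/4)*(6 + 7/4) + 180 = 2*(7/4)*(31/4) + 180 = 217/8 + 180 = 1657/8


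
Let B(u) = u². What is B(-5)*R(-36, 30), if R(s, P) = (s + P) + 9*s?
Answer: -8250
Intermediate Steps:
R(s, P) = P + 10*s (R(s, P) = (P + s) + 9*s = P + 10*s)
B(-5)*R(-36, 30) = (-5)²*(30 + 10*(-36)) = 25*(30 - 360) = 25*(-330) = -8250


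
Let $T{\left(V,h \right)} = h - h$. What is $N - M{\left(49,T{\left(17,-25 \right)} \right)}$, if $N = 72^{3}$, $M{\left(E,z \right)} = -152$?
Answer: $373400$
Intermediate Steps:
$T{\left(V,h \right)} = 0$
$N = 373248$
$N - M{\left(49,T{\left(17,-25 \right)} \right)} = 373248 - -152 = 373248 + 152 = 373400$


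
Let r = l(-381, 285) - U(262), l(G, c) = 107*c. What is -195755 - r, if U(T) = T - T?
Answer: -226250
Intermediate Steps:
U(T) = 0
r = 30495 (r = 107*285 - 1*0 = 30495 + 0 = 30495)
-195755 - r = -195755 - 1*30495 = -195755 - 30495 = -226250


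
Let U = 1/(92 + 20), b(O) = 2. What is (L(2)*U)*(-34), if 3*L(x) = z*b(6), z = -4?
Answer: 17/21 ≈ 0.80952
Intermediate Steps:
U = 1/112 ≈ 0.0089286
L(x) = -8/3 (L(x) = (-4*2)/3 = (1/3)*(-8) = -8/3)
(L(2)*U)*(-34) = -8/3*1/112*(-34) = -1/42*(-34) = 17/21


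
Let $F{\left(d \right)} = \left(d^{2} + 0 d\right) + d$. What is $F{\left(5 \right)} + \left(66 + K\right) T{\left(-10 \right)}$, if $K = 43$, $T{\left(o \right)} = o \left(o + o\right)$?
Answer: $21830$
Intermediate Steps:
$T{\left(o \right)} = 2 o^{2}$ ($T{\left(o \right)} = o 2 o = 2 o^{2}$)
$F{\left(d \right)} = d + d^{2}$ ($F{\left(d \right)} = \left(d^{2} + 0\right) + d = d^{2} + d = d + d^{2}$)
$F{\left(5 \right)} + \left(66 + K\right) T{\left(-10 \right)} = 5 \left(1 + 5\right) + \left(66 + 43\right) 2 \left(-10\right)^{2} = 5 \cdot 6 + 109 \cdot 2 \cdot 100 = 30 + 109 \cdot 200 = 30 + 21800 = 21830$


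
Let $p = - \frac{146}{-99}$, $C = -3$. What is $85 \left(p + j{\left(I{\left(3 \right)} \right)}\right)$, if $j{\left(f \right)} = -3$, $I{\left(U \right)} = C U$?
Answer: $- \frac{12835}{99} \approx -129.65$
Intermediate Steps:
$I{\left(U \right)} = - 3 U$
$p = \frac{146}{99}$ ($p = \left(-146\right) \left(- \frac{1}{99}\right) = \frac{146}{99} \approx 1.4747$)
$85 \left(p + j{\left(I{\left(3 \right)} \right)}\right) = 85 \left(\frac{146}{99} - 3\right) = 85 \left(- \frac{151}{99}\right) = - \frac{12835}{99}$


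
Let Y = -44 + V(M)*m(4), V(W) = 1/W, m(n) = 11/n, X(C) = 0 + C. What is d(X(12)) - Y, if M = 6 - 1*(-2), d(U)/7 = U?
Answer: 4085/32 ≈ 127.66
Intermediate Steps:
X(C) = C
d(U) = 7*U
M = 8 (M = 6 + 2 = 8)
Y = -1397/32 (Y = -44 + (11/4)/8 = -44 + (11*(1/4))/8 = -44 + (1/8)*(11/4) = -44 + 11/32 = -1397/32 ≈ -43.656)
d(X(12)) - Y = 7*12 - 1*(-1397/32) = 84 + 1397/32 = 4085/32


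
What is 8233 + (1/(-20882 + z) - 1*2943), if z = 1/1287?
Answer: 142169452283/26875133 ≈ 5290.0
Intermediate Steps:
z = 1/1287 ≈ 0.00077700
8233 + (1/(-20882 + z) - 1*2943) = 8233 + (1/(-20882 + 1/1287) - 1*2943) = 8233 + (1/(-26875133/1287) - 2943) = 8233 + (-1287/26875133 - 2943) = 8233 - 79093517706/26875133 = 142169452283/26875133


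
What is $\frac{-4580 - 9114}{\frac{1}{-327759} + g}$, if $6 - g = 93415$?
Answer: $\frac{2244165873}{15307820216} \approx 0.1466$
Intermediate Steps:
$g = -93409$ ($g = 6 - 93415 = -93409$)
$\frac{-4580 - 9114}{\frac{1}{-327759} + g} = \frac{-4580 - 9114}{\frac{1}{-327759} - 93409} = - \frac{13694}{- \frac{1}{327759} - 93409} = - \frac{13694}{- \frac{30615640432}{327759}} = \left(-13694\right) \left(- \frac{327759}{30615640432}\right) = \frac{2244165873}{15307820216}$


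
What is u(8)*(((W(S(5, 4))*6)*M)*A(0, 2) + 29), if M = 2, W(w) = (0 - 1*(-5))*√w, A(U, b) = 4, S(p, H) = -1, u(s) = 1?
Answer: 29 + 240*I ≈ 29.0 + 240.0*I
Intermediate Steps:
W(w) = 5*√w (W(w) = (0 + 5)*√w = 5*√w)
u(8)*(((W(S(5, 4))*6)*M)*A(0, 2) + 29) = 1*((((5*√(-1))*6)*2)*4 + 29) = 1*((((5*I)*6)*2)*4 + 29) = 1*(((30*I)*2)*4 + 29) = 1*((60*I)*4 + 29) = 1*(240*I + 29) = 1*(29 + 240*I) = 29 + 240*I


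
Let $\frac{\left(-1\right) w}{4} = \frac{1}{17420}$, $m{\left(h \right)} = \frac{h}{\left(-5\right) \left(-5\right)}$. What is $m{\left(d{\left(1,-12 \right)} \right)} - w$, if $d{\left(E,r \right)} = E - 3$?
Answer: $- \frac{1737}{21775} \approx -0.07977$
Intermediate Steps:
$d{\left(E,r \right)} = -3 + E$ ($d{\left(E,r \right)} = E - 3 = -3 + E$)
$m{\left(h \right)} = \frac{h}{25}$
$w = - \frac{1}{4355}$ ($w = - \frac{4}{17420} = \left(-4\right) \frac{1}{17420} = - \frac{1}{4355} \approx -0.00022962$)
$m{\left(d{\left(1,-12 \right)} \right)} - w = \frac{-3 + 1}{25} - - \frac{1}{4355} = \frac{1}{25} \left(-2\right) + \frac{1}{4355} = - \frac{2}{25} + \frac{1}{4355} = - \frac{1737}{21775}$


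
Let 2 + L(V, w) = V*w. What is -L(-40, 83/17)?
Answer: 3354/17 ≈ 197.29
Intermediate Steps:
L(V, w) = -2 + V*w
-L(-40, 83/17) = -(-2 - 3320/17) = -1*(-3354/17) = 3354/17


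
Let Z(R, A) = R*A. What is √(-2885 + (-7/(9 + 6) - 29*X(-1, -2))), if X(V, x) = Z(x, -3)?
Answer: 2*I*√172095/15 ≈ 55.312*I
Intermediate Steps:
Z(R, A) = A*R
X(V, x) = -3*x
√(-2885 + (-7/(9 + 6) - 29*X(-1, -2))) = √(-2885 + (-7/(9 + 6) - (-87)*(-2))) = √(-2885 + (-7/15 - 29*6)) = √(-2885 + (-7*1/15 - 174)) = √(-2885 + (-7/15 - 174)) = √(-2885 - 2617/15) = √(-45892/15) = 2*I*√172095/15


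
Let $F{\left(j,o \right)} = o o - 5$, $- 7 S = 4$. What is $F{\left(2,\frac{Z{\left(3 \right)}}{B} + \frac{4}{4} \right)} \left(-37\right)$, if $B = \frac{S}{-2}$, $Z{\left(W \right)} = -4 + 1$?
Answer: $- \frac{12617}{4} \approx -3154.3$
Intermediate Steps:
$Z{\left(W \right)} = -3$
$S = - \frac{4}{7}$ ($S = \left(- \frac{1}{7}\right) 4 = - \frac{4}{7} \approx -0.57143$)
$B = \frac{2}{7}$ ($B = - \frac{4}{7 \left(-2\right)} = \left(- \frac{4}{7}\right) \left(- \frac{1}{2}\right) = \frac{2}{7} \approx 0.28571$)
$F{\left(j,o \right)} = -5 + o^{2}$ ($F{\left(j,o \right)} = o^{2} - 5 = -5 + o^{2}$)
$F{\left(2,\frac{Z{\left(3 \right)}}{B} + \frac{4}{4} \right)} \left(-37\right) = \left(-5 + \left(- \frac{3}{\frac{2}{7}} + \frac{4}{4}\right)^{2}\right) \left(-37\right) = \left(-5 + \left(\left(-3\right) \frac{7}{2} + 4 \cdot \frac{1}{4}\right)^{2}\right) \left(-37\right) = \left(-5 + \left(- \frac{21}{2} + 1\right)^{2}\right) \left(-37\right) = \left(-5 + \left(- \frac{19}{2}\right)^{2}\right) \left(-37\right) = \left(-5 + \frac{361}{4}\right) \left(-37\right) = \frac{341}{4} \left(-37\right) = - \frac{12617}{4}$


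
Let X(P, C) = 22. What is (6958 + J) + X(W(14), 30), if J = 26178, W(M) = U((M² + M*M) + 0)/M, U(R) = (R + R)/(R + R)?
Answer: 33158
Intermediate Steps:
U(R) = 1 (U(R) = (2*R)/((2*R)) = (2*R)*(1/(2*R)) = 1)
W(M) = 1/M
(6958 + J) + X(W(14), 30) = (6958 + 26178) + 22 = 33136 + 22 = 33158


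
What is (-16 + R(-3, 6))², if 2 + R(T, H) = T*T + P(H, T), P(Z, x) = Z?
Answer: 9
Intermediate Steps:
R(T, H) = -2 + H + T² (R(T, H) = -2 + (T*T + H) = -2 + (T² + H) = -2 + (H + T²) = -2 + H + T²)
(-16 + R(-3, 6))² = (-16 + (-2 + 6 + (-3)²))² = (-16 + (-2 + 6 + 9))² = (-16 + 13)² = (-3)² = 9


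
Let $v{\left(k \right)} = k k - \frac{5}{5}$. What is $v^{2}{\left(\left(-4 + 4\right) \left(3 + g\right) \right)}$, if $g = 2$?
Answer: $1$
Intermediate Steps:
$v{\left(k \right)} = -1 + k^{2}$ ($v{\left(k \right)} = k^{2} - 1 = -1 + k^{2}$)
$v^{2}{\left(\left(-4 + 4\right) \left(3 + g\right) \right)} = \left(-1 + \left(\left(-4 + 4\right) \left(3 + 2\right)\right)^{2}\right)^{2} = \left(-1 + \left(0 \cdot 5\right)^{2}\right)^{2} = \left(-1 + 0^{2}\right)^{2} = \left(-1 + 0\right)^{2} = \left(-1\right)^{2} = 1$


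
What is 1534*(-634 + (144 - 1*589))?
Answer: -1655186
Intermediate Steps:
1534*(-634 + (144 - 1*589)) = 1534*(-634 + (144 - 589)) = 1534*(-634 - 445) = 1534*(-1079) = -1655186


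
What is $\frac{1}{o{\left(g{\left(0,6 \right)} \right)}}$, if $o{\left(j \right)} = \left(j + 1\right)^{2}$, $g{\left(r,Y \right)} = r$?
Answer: $1$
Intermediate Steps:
$o{\left(j \right)} = \left(1 + j\right)^{2}$
$\frac{1}{o{\left(g{\left(0,6 \right)} \right)}} = \frac{1}{\left(1 + 0\right)^{2}} = \frac{1}{1^{2}} = 1^{-1} = 1$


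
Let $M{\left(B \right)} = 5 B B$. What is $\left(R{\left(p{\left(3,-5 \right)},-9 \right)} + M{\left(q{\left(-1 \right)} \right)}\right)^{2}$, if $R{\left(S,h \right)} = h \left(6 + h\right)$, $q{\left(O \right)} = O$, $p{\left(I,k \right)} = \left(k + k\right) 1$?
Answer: $1024$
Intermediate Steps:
$p{\left(I,k \right)} = 2 k$ ($p{\left(I,k \right)} = 2 k 1 = 2 k$)
$M{\left(B \right)} = 5 B^{2}$
$\left(R{\left(p{\left(3,-5 \right)},-9 \right)} + M{\left(q{\left(-1 \right)} \right)}\right)^{2} = \left(- 9 \left(6 - 9\right) + 5 \left(-1\right)^{2}\right)^{2} = \left(\left(-9\right) \left(-3\right) + 5 \cdot 1\right)^{2} = \left(27 + 5\right)^{2} = 32^{2} = 1024$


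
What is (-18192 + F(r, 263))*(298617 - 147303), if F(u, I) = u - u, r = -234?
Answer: -2752704288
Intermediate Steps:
F(u, I) = 0
(-18192 + F(r, 263))*(298617 - 147303) = (-18192 + 0)*(298617 - 147303) = -18192*151314 = -2752704288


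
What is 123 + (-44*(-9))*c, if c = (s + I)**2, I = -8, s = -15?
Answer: 209607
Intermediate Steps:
c = 529 (c = (-15 - 8)**2 = (-23)**2 = 529)
123 + (-44*(-9))*c = 123 - 44*(-9)*529 = 123 + 396*529 = 123 + 209484 = 209607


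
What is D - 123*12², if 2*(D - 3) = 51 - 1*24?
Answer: -35391/2 ≈ -17696.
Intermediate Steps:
D = 33/2 (D = 3 + (51 - 1*24)/2 = 3 + (51 - 24)/2 = 3 + (½)*27 = 3 + 27/2 = 33/2 ≈ 16.500)
D - 123*12² = 33/2 - 123*12² = 33/2 - 123*144 = 33/2 - 17712 = -35391/2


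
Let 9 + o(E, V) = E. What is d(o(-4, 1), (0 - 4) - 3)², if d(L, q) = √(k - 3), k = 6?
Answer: 3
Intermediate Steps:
o(E, V) = -9 + E
d(L, q) = √3 (d(L, q) = √(6 - 3) = √3)
d(o(-4, 1), (0 - 4) - 3)² = (√3)² = 3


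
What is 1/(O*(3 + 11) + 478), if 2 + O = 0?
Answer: 1/450 ≈ 0.0022222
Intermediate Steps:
O = -2 (O = -2 + 0 = -2)
1/(O*(3 + 11) + 478) = 1/(-2*(3 + 11) + 478) = 1/(-2*14 + 478) = 1/(-28 + 478) = 1/450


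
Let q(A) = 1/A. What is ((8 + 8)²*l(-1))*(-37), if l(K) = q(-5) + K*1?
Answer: 56832/5 ≈ 11366.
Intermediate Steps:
q(A) = 1/A
l(K) = -⅕ + K (l(K) = 1/(-5) + K*1 = -⅕ + K)
((8 + 8)²*l(-1))*(-37) = ((8 + 8)²*(-⅕ - 1))*(-37) = (16²*(-6/5))*(-37) = (256*(-6/5))*(-37) = -1536/5*(-37) = 56832/5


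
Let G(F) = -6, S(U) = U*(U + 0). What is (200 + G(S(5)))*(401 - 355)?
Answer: 8924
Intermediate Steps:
S(U) = U**2 (S(U) = U*U = U**2)
(200 + G(S(5)))*(401 - 355) = (200 - 6)*(401 - 355) = 194*46 = 8924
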